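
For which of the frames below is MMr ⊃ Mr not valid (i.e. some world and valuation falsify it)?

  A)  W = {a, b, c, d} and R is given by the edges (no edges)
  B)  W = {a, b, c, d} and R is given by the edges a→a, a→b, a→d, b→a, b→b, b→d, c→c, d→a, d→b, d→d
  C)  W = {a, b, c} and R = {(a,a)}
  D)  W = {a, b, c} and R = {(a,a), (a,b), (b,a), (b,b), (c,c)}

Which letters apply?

The schema MMr ⊃ Mr is the dual of axiom 4; it is valid on a frame iff R is transitive.
(A) R is transitive (R is closed under composition), so the schema is valid here.
(B) R is transitive (R is closed under composition), so the schema is valid here.
(C) R is transitive (R is closed under composition), so the schema is valid here.
(D) R is transitive (R is closed under composition), so the schema is valid here.

none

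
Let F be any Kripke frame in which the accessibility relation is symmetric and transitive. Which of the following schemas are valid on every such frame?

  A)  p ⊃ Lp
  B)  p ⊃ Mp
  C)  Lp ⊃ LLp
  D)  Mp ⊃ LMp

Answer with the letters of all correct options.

C, D

A symmetric transitive relation is euclidean (uRv and uRw give vRu by symmetry, then vRw by transitivity).
(A) p ⊃ Lp is valid only on frames where every R-edge is a self-loop. Such an R need not be a subset of the identity — not valid.
(B) p ⊃ Mp (the dual of axiom T) characterises the reflexive frames. Such an R need not be reflexive — not valid.
(C) axiom 4: valid iff R is transitive. Every such R is transitive — valid.
(D) Mp ⊃ LMp is axiom 5, which corresponds to the euclidean property. Every such R is euclidean — valid.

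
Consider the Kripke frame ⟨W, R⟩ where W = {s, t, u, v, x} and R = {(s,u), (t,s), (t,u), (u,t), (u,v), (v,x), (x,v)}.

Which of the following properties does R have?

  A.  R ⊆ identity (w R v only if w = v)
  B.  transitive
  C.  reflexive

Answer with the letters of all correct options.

none

(A) not ⊆ identity: s R u with s ≠ u.
(B) not transitive: s R u and u R t but not s R t.
(C) not reflexive: not s R s.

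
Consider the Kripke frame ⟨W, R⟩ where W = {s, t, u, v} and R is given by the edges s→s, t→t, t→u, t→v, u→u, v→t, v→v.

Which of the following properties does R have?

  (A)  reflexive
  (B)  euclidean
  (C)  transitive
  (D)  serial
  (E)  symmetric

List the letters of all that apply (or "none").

(A) reflexive: each world relates to itself.
(B) not euclidean: t R u and t R t but not u R t.
(C) not transitive: v R t and t R u but not v R u.
(D) serial: every world has an R-successor.
(E) not symmetric: t R u but not u R t.

A, D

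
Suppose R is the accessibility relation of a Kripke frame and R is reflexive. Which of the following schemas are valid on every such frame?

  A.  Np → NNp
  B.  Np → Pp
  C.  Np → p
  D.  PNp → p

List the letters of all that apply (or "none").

A reflexive relation is serial.
(A) Np → NNp is axiom 4; it is valid on a frame exactly when R is transitive. Such an R need not be transitive, so not valid.
(B) Np → Pp is axiom D, which corresponds to seriality. Every such R is serial — valid.
(C) axiom T: valid iff R is reflexive. Every such R is reflexive — valid.
(D) the dual of axiom B: valid iff R is symmetric. Such an R need not be symmetric — not valid.

B, C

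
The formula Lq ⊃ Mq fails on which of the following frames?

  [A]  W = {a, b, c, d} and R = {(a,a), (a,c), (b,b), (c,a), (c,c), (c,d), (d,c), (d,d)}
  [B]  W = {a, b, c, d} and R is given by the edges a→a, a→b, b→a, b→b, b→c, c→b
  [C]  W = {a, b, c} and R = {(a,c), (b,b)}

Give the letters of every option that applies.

B, C

The schema Lq ⊃ Mq is axiom D; it is valid on a frame iff R is serial.
(A) R is serial (every world has an R-successor), so the schema is valid here.
(B) R is not serial (d has no R-successor), so the schema fails here.
(C) R is not serial (c has no R-successor), so the schema fails here.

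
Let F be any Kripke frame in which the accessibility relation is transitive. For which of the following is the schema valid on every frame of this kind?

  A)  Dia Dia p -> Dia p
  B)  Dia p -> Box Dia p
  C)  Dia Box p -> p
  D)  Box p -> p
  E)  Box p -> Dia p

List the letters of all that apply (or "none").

A

(A) Dia Dia p -> Dia p (the dual of axiom 4) characterises the transitive frames. Every such R is transitive — valid.
(B) Dia p -> Box Dia p is axiom 5; it is valid on a frame exactly when R is euclidean. Such an R need not be euclidean, so not valid.
(C) Dia Box p -> p (the dual of axiom B) characterises the symmetric frames. Such an R need not be symmetric — not valid.
(D) Box p -> p (axiom T) characterises the reflexive frames. Such an R need not be reflexive — not valid.
(E) Box p -> Dia p is axiom D, which corresponds to seriality. Such an R need not be serial — not valid.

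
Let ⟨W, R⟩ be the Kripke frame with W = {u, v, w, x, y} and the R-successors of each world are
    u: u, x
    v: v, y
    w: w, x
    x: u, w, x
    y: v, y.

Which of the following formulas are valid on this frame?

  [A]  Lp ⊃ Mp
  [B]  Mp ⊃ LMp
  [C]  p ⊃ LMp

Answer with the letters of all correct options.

A, C

R is symmetric: every R-edge is matched by its reverse.
R is not euclidean: x R u and x R w but not u R w.
R is serial: every world has an R-successor.
(A) axiom D: valid iff R is serial. R is serial — valid.
(B) axiom 5: valid iff R is euclidean. R is not euclidean — not valid.
(C) p ⊃ LMp is axiom B; it is valid on a frame exactly when R is symmetric. R is symmetric, so valid.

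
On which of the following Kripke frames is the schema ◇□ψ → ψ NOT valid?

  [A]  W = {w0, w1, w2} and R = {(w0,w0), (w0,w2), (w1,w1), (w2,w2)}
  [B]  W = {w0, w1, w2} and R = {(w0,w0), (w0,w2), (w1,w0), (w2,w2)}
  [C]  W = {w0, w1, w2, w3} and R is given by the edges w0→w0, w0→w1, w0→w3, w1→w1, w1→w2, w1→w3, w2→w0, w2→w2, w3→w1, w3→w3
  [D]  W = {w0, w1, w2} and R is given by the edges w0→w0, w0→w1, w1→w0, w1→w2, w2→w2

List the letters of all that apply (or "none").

The schema ◇□ψ → ψ is the dual of axiom B; it is valid on a frame iff R is symmetric.
(A) R is not symmetric (w0 R w2 but not w2 R w0), so the schema fails here.
(B) R is not symmetric (w0 R w2 but not w2 R w0), so the schema fails here.
(C) R is not symmetric (w0 R w1 but not w1 R w0), so the schema fails here.
(D) R is not symmetric (w1 R w2 but not w2 R w1), so the schema fails here.

A, B, C, D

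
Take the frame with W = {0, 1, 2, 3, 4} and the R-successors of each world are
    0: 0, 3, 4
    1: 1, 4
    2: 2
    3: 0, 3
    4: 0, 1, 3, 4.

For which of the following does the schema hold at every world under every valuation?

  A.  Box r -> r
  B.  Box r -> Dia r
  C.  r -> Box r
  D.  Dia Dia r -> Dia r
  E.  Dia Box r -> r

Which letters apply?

R is reflexive: each world relates to itself.
R is not symmetric: 4 R 3 but not 3 R 4.
R is not transitive: 0 R 4 and 4 R 1 but not 0 R 1.
R is serial: every world has an R-successor.
R is not a subset of the identity: 0 R 3 with 0 ≠ 3.
(A) Box r -> r is axiom T, which corresponds to reflexivity. R is reflexive — valid.
(B) Box r -> Dia r is axiom D; it is valid on a frame exactly when R is serial. R is serial, so valid.
(C) r -> Box r (equivalent to ◇p→p) corresponds to R being a subset of the identity. Here R ⊄ identity, so not valid.
(D) Dia Dia r -> Dia r is the dual of axiom 4, which corresponds to transitivity. R is not transitive — not valid.
(E) the dual of axiom B: valid iff R is symmetric. R is not symmetric — not valid.

A, B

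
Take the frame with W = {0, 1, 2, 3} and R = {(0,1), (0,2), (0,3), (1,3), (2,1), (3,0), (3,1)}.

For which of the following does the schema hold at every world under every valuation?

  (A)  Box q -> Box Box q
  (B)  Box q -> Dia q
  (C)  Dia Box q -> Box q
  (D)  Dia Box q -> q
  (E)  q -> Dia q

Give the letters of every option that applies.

B

R is not reflexive: not 0 R 0.
R is not symmetric: 0 R 1 but not 1 R 0.
R is not transitive: 0 R 3 and 3 R 0 but not 0 R 0.
R is not euclidean: 0 R 1 and 0 R 2 but not 1 R 2.
R is serial: every world has an R-successor.
(A) Box q -> Box Box q (axiom 4) characterises the transitive frames. R is not transitive — not valid.
(B) axiom D: valid iff R is serial. R is serial — valid.
(C) the dual of axiom 5: valid iff R is euclidean. R is not euclidean — not valid.
(D) Dia Box q -> q (the dual of axiom B) characterises the symmetric frames. R is not symmetric — not valid.
(E) q -> Dia q is the dual of axiom T, which corresponds to reflexivity. R is not reflexive — not valid.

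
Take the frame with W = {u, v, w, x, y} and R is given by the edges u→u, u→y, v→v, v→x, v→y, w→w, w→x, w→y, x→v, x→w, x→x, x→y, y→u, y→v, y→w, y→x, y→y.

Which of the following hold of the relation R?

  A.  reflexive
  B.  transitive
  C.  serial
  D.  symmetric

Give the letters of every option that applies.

(A) reflexive: each world relates to itself.
(B) not transitive: u R y and y R v but not u R v.
(C) serial: every world has an R-successor.
(D) symmetric: every R-edge is matched by its reverse.

A, C, D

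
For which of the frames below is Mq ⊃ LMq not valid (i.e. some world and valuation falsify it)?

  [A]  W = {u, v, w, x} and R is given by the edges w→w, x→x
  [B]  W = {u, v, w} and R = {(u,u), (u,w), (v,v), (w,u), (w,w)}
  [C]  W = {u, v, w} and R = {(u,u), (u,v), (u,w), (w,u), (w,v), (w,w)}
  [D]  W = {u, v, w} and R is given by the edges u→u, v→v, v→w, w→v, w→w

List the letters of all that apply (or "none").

The schema Mq ⊃ LMq is axiom 5; it is valid on a frame iff R is euclidean.
(A) R is euclidean (any two R-successors of the same world are R-related), so the schema is valid here.
(B) R is euclidean (any two R-successors of the same world are R-related), so the schema is valid here.
(C) R is not euclidean (u R v and u R u but not v R u), so the schema fails here.
(D) R is euclidean (any two R-successors of the same world are R-related), so the schema is valid here.

C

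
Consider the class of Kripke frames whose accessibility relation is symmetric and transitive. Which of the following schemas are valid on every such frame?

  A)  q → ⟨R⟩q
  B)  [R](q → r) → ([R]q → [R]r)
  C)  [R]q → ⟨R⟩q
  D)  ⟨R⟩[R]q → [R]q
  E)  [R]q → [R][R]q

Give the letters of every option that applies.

A symmetric transitive relation is euclidean (uRv and uRw give vRu by symmetry, then vRw by transitivity).
(A) q → ⟨R⟩q is the dual of axiom T; it is valid on a frame exactly when R is reflexive. Such an R need not be reflexive, so not valid.
(B) this is just K, valid on every normal frame.
(C) [R]q → ⟨R⟩q (axiom D) characterises the serial frames. Such an R need not be serial — not valid.
(D) ⟨R⟩[R]q → [R]q (the dual of axiom 5) characterises the euclidean frames. Every such R is euclidean — valid.
(E) [R]q → [R][R]q is axiom 4; it is valid on a frame exactly when R is transitive. Every such R is transitive, so valid.

B, D, E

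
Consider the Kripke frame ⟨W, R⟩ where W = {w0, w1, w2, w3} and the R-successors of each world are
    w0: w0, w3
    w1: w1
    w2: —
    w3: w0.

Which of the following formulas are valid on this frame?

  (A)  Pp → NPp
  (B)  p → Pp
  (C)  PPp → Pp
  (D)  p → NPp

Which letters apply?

D

R is not reflexive: not w2 R w2.
R is symmetric: every R-edge is matched by its reverse.
R is not transitive: w3 R w0 and w0 R w3 but not w3 R w3.
R is not euclidean: w0 R w3 and w0 R w3 but not w3 R w3.
(A) Pp → NPp is axiom 5, which corresponds to the euclidean property. R is not euclidean — not valid.
(B) p → Pp (the dual of axiom T) characterises the reflexive frames. R is not reflexive — not valid.
(C) PPp → Pp is the dual of axiom 4; it is valid on a frame exactly when R is transitive. R is not transitive, so not valid.
(D) axiom B: valid iff R is symmetric. R is symmetric — valid.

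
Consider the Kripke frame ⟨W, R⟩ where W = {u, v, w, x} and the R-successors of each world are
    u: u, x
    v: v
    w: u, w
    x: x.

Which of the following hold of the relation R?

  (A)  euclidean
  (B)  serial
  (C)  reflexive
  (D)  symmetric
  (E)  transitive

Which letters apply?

B, C

(A) not euclidean: u R x and u R u but not x R u.
(B) serial: every world has an R-successor.
(C) reflexive: each world relates to itself.
(D) not symmetric: u R x but not x R u.
(E) not transitive: w R u and u R x but not w R x.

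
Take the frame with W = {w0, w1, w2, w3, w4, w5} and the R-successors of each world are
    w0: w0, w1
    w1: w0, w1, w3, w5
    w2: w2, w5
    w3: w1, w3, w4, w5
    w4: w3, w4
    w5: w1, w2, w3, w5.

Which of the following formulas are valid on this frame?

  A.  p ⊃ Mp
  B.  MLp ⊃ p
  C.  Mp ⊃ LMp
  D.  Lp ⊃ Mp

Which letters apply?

R is reflexive: each world relates to itself.
R is symmetric: every R-edge is matched by its reverse.
R is not euclidean: w1 R w0 and w1 R w3 but not w0 R w3.
R is serial: every world has an R-successor.
(A) p ⊃ Mp is the dual of axiom T; it is valid on a frame exactly when R is reflexive. R is reflexive, so valid.
(B) the dual of axiom B: valid iff R is symmetric. R is symmetric — valid.
(C) Mp ⊃ LMp is axiom 5; it is valid on a frame exactly when R is euclidean. R is not euclidean, so not valid.
(D) axiom D: valid iff R is serial. R is serial — valid.

A, B, D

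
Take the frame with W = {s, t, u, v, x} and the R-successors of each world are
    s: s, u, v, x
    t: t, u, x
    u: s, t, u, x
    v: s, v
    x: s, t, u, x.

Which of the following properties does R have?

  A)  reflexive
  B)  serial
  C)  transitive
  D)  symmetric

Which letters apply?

(A) reflexive: each world relates to itself.
(B) serial: every world has an R-successor.
(C) not transitive: s R u and u R t but not s R t.
(D) symmetric: every R-edge is matched by its reverse.

A, B, D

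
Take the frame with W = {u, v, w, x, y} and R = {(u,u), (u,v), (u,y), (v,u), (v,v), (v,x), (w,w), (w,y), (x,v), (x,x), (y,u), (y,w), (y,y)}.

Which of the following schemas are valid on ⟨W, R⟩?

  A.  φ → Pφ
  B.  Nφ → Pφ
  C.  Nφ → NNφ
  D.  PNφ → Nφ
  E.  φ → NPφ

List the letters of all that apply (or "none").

R is reflexive: each world relates to itself.
R is symmetric: every R-edge is matched by its reverse.
R is not transitive: u R v and v R x but not u R x.
R is not euclidean: u R v and u R y but not v R y.
R is serial: every world has an R-successor.
(A) φ → Pφ is the dual of axiom T, which corresponds to reflexivity. R is reflexive — valid.
(B) axiom D: valid iff R is serial. R is serial — valid.
(C) Nφ → NNφ is axiom 4, which corresponds to transitivity. R is not transitive — not valid.
(D) the dual of axiom 5: valid iff R is euclidean. R is not euclidean — not valid.
(E) φ → NPφ is axiom B, which corresponds to symmetry. R is symmetric — valid.

A, B, E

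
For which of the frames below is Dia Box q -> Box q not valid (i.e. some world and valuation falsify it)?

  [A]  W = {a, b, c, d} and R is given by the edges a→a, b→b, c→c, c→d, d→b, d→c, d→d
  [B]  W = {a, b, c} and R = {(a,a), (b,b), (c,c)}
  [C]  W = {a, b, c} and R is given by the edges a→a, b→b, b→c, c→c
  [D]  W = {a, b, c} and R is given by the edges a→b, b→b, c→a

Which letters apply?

A, C, D

The schema Dia Box q -> Box q is the dual of axiom 5; it is valid on a frame iff R is euclidean.
(A) R is not euclidean (d R b and d R c but not b R c), so the schema fails here.
(B) R is euclidean (any two R-successors of the same world are R-related), so the schema is valid here.
(C) R is not euclidean (b R c and b R b but not c R b), so the schema fails here.
(D) R is not euclidean (c R a and c R a but not a R a), so the schema fails here.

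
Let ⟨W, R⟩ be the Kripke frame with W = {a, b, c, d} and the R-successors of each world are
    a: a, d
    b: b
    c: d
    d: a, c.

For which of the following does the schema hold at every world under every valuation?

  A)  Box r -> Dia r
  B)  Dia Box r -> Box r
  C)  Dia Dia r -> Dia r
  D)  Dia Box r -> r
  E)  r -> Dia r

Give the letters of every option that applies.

A, D

R is not reflexive: not c R c.
R is symmetric: every R-edge is matched by its reverse.
R is not transitive: a R d and d R c but not a R c.
R is not euclidean: d R a and d R c but not a R c.
R is serial: every world has an R-successor.
(A) Box r -> Dia r (axiom D) characterises the serial frames. R is serial — valid.
(B) the dual of axiom 5: valid iff R is euclidean. R is not euclidean — not valid.
(C) the dual of axiom 4: valid iff R is transitive. R is not transitive — not valid.
(D) Dia Box r -> r is the dual of axiom B; it is valid on a frame exactly when R is symmetric. R is symmetric, so valid.
(E) r -> Dia r is the dual of axiom T; it is valid on a frame exactly when R is reflexive. R is not reflexive, so not valid.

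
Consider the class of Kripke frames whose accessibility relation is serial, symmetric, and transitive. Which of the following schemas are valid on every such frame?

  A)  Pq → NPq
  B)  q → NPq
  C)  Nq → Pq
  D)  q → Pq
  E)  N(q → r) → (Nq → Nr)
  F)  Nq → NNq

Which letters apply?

A serial symmetric transitive relation is reflexive (take any v with uRv; symmetry gives vRu and transitivity gives uRu), hence an equivalence relation.
(A) axiom 5: valid iff R is euclidean. Every such R is euclidean — valid.
(B) q → NPq is axiom B, which corresponds to symmetry. Every such R is symmetric — valid.
(C) Nq → Pq is axiom D, which corresponds to seriality. Every such R is serial — valid.
(D) q → Pq is the dual of axiom T, which corresponds to reflexivity. Every such R is reflexive — valid.
(E) N(q → r) → (Nq → Nr) is axiom K, valid on every Kripke frame — valid.
(F) axiom 4: valid iff R is transitive. Every such R is transitive — valid.

A, B, C, D, E, F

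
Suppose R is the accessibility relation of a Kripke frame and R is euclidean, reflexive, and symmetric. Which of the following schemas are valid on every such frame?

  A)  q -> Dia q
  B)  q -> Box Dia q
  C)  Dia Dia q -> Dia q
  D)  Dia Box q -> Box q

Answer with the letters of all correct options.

A relation that is euclidean, reflexive, and symmetric is also serial and transitive.
(A) q -> Dia q (the dual of axiom T) characterises the reflexive frames. Every such R is reflexive — valid.
(B) q -> Box Dia q (axiom B) characterises the symmetric frames. Every such R is symmetric — valid.
(C) Dia Dia q -> Dia q is the dual of axiom 4, which corresponds to transitivity. Every such R is transitive — valid.
(D) the dual of axiom 5: valid iff R is euclidean. Every such R is euclidean — valid.

A, B, C, D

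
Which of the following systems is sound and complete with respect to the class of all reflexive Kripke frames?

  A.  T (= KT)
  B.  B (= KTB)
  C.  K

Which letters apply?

(A) T (= KT) is determined by exactly this class.
(B) B (= KTB) is determined by the class of reflexive and symmetric frames.
(C) K is determined by the class of arbitrary frames.

A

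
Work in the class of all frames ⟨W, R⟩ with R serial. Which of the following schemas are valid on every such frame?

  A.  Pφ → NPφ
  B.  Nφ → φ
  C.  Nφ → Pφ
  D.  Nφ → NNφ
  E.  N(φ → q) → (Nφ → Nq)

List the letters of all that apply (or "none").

(A) Pφ → NPφ (axiom 5) characterises the euclidean frames. Such an R need not be euclidean — not valid.
(B) axiom T: valid iff R is reflexive. Such an R need not be reflexive — not valid.
(C) Nφ → Pφ is axiom D; it is valid on a frame exactly when R is serial. Every such R is serial, so valid.
(D) axiom 4: valid iff R is transitive. Such an R need not be transitive — not valid.
(E) this is just K, valid on every normal frame.

C, E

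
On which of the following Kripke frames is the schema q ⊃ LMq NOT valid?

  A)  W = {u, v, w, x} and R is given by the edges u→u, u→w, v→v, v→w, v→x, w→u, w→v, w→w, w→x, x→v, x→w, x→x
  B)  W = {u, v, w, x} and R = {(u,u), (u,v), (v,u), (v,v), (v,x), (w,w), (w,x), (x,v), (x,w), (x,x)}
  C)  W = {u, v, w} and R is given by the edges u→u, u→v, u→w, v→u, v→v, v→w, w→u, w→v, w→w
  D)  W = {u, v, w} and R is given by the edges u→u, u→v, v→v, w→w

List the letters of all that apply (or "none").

The schema q ⊃ LMq is axiom B; it is valid on a frame iff R is symmetric.
(A) R is symmetric (every R-edge is matched by its reverse), so the schema is valid here.
(B) R is symmetric (every R-edge is matched by its reverse), so the schema is valid here.
(C) R is symmetric (every R-edge is matched by its reverse), so the schema is valid here.
(D) R is not symmetric (u R v but not v R u), so the schema fails here.

D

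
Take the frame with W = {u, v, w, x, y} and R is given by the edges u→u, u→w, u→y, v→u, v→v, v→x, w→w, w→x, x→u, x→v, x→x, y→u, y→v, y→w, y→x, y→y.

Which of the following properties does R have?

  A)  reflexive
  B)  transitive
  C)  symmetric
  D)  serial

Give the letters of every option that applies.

(A) reflexive: each world relates to itself.
(B) not transitive: u R w and w R x but not u R x.
(C) not symmetric: u R w but not w R u.
(D) serial: every world has an R-successor.

A, D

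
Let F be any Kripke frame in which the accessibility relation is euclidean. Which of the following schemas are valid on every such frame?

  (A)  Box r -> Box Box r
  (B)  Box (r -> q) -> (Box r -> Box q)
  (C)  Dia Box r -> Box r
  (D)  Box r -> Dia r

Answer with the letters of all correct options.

(A) axiom 4: valid iff R is transitive. Such an R need not be transitive — not valid.
(B) Box (r -> q) -> (Box r -> Box q) is axiom K, valid on every Kripke frame — valid.
(C) Dia Box r -> Box r (the dual of axiom 5) characterises the euclidean frames. Every such R is euclidean — valid.
(D) Box r -> Dia r (axiom D) characterises the serial frames. Such an R need not be serial — not valid.

B, C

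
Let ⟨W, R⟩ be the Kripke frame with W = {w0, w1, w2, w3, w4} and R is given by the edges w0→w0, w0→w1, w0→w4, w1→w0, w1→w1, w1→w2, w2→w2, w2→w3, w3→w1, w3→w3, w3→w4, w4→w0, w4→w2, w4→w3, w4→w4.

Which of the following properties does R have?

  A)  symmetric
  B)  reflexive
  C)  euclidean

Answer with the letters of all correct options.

(A) not symmetric: w1 R w2 but not w2 R w1.
(B) reflexive: each world relates to itself.
(C) not euclidean: w0 R w1 and w0 R w4 but not w1 R w4.

B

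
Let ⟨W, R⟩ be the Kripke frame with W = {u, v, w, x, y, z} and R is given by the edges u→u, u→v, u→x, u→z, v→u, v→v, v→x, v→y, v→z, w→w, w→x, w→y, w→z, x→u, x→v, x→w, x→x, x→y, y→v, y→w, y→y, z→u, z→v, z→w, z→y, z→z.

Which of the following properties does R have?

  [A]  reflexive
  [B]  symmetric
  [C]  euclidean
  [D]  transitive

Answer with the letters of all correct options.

(A) reflexive: each world relates to itself.
(B) not symmetric: x R y but not y R x.
(C) not euclidean: u R x and u R z but not x R z.
(D) not transitive: u R v and v R y but not u R y.

A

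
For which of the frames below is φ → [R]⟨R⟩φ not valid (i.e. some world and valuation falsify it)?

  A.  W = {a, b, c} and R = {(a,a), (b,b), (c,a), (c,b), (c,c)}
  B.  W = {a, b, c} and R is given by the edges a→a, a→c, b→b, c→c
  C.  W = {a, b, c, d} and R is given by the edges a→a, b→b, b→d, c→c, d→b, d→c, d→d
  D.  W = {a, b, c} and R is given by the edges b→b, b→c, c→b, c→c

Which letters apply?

The schema φ → [R]⟨R⟩φ is axiom B; it is valid on a frame iff R is symmetric.
(A) R is not symmetric (c R a but not a R c), so the schema fails here.
(B) R is not symmetric (a R c but not c R a), so the schema fails here.
(C) R is not symmetric (d R c but not c R d), so the schema fails here.
(D) R is symmetric (every R-edge is matched by its reverse), so the schema is valid here.

A, B, C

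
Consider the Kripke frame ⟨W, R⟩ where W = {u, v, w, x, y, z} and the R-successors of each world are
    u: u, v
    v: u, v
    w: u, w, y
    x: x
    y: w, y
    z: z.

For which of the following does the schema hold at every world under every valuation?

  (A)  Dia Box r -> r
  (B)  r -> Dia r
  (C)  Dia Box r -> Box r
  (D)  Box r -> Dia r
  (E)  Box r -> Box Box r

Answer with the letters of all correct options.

B, D

R is reflexive: each world relates to itself.
R is not symmetric: w R u but not u R w.
R is not transitive: w R u and u R v but not w R v.
R is not euclidean: w R u and w R w but not u R w.
R is serial: every world has an R-successor.
(A) Dia Box r -> r (the dual of axiom B) characterises the symmetric frames. R is not symmetric — not valid.
(B) r -> Dia r (the dual of axiom T) characterises the reflexive frames. R is reflexive — valid.
(C) the dual of axiom 5: valid iff R is euclidean. R is not euclidean — not valid.
(D) Box r -> Dia r is axiom D; it is valid on a frame exactly when R is serial. R is serial, so valid.
(E) Box r -> Box Box r is axiom 4, which corresponds to transitivity. R is not transitive — not valid.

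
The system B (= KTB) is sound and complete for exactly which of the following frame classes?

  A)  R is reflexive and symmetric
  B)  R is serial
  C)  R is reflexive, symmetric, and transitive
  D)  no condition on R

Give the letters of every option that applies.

(A) B (= KTB) is sound and complete for exactly this class.
(B) this class determines D, not B (= KTB).
(C) this class determines S5, not B (= KTB).
(D) this class determines K, not B (= KTB).

A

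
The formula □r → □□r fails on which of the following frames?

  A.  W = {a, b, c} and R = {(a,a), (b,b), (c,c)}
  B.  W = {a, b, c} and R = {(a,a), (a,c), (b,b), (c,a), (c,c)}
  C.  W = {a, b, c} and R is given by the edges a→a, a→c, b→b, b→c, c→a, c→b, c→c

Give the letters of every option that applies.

The schema □r → □□r is axiom 4; it is valid on a frame iff R is transitive.
(A) R is transitive (R is closed under composition), so the schema is valid here.
(B) R is transitive (R is closed under composition), so the schema is valid here.
(C) R is not transitive (a R c and c R b but not a R b), so the schema fails here.

C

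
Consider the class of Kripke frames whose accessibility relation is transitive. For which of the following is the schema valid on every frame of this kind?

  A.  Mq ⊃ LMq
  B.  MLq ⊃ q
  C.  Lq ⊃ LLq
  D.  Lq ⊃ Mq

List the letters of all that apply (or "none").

(A) Mq ⊃ LMq is axiom 5, which corresponds to the euclidean property. Such an R need not be euclidean — not valid.
(B) MLq ⊃ q is the dual of axiom B, which corresponds to symmetry. Such an R need not be symmetric — not valid.
(C) Lq ⊃ LLq (axiom 4) characterises the transitive frames. Every such R is transitive — valid.
(D) Lq ⊃ Mq is axiom D; it is valid on a frame exactly when R is serial. Such an R need not be serial, so not valid.

C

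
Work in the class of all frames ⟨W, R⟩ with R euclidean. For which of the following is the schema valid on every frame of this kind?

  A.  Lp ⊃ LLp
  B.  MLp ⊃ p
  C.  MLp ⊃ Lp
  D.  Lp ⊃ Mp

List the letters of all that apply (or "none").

(A) Lp ⊃ LLp is axiom 4; it is valid on a frame exactly when R is transitive. Such an R need not be transitive, so not valid.
(B) MLp ⊃ p (the dual of axiom B) characterises the symmetric frames. Such an R need not be symmetric — not valid.
(C) MLp ⊃ Lp is the dual of axiom 5; it is valid on a frame exactly when R is euclidean. Every such R is euclidean, so valid.
(D) Lp ⊃ Mp is axiom D, which corresponds to seriality. Such an R need not be serial — not valid.

C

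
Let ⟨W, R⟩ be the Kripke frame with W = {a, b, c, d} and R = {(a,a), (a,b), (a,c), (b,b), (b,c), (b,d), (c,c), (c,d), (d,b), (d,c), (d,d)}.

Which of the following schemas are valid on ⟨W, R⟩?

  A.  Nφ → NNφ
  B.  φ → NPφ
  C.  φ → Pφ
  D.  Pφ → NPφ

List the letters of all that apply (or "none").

R is reflexive: each world relates to itself.
R is not symmetric: a R b but not b R a.
R is not transitive: a R b and b R d but not a R d.
R is not euclidean: a R b and a R a but not b R a.
(A) Nφ → NNφ is axiom 4, which corresponds to transitivity. R is not transitive — not valid.
(B) φ → NPφ is axiom B, which corresponds to symmetry. R is not symmetric — not valid.
(C) φ → Pφ (the dual of axiom T) characterises the reflexive frames. R is reflexive — valid.
(D) axiom 5: valid iff R is euclidean. R is not euclidean — not valid.

C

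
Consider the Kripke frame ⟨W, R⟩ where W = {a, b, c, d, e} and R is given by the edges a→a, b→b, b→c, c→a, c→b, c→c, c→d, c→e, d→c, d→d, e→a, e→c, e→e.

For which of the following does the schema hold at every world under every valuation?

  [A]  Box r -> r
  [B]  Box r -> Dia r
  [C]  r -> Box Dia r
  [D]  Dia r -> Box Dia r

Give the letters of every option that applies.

R is reflexive: each world relates to itself.
R is not symmetric: c R a but not a R c.
R is not euclidean: c R a and c R b but not a R b.
R is serial: every world has an R-successor.
(A) Box r -> r is axiom T; it is valid on a frame exactly when R is reflexive. R is reflexive, so valid.
(B) axiom D: valid iff R is serial. R is serial — valid.
(C) r -> Box Dia r is axiom B; it is valid on a frame exactly when R is symmetric. R is not symmetric, so not valid.
(D) Dia r -> Box Dia r is axiom 5; it is valid on a frame exactly when R is euclidean. R is not euclidean, so not valid.

A, B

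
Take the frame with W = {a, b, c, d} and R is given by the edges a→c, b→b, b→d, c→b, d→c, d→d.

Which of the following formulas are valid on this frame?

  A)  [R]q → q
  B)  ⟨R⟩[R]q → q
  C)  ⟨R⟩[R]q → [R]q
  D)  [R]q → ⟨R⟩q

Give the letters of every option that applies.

R is not reflexive: not a R a.
R is not symmetric: a R c but not c R a.
R is not euclidean: b R d and b R b but not d R b.
R is serial: every world has an R-successor.
(A) [R]q → q (axiom T) characterises the reflexive frames. R is not reflexive — not valid.
(B) the dual of axiom B: valid iff R is symmetric. R is not symmetric — not valid.
(C) the dual of axiom 5: valid iff R is euclidean. R is not euclidean — not valid.
(D) [R]q → ⟨R⟩q is axiom D, which corresponds to seriality. R is serial — valid.

D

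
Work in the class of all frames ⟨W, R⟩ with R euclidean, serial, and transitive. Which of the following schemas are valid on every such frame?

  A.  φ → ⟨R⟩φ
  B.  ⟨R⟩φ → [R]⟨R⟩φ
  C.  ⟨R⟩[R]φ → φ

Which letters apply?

(A) φ → ⟨R⟩φ (the dual of axiom T) characterises the reflexive frames. Such an R need not be reflexive — not valid.
(B) axiom 5: valid iff R is euclidean. Every such R is euclidean — valid.
(C) ⟨R⟩[R]φ → φ (the dual of axiom B) characterises the symmetric frames. Such an R need not be symmetric — not valid.

B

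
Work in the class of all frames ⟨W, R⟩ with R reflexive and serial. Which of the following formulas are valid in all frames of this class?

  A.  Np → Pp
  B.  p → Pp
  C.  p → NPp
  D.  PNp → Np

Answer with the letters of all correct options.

A, B

(A) Np → Pp is axiom D; it is valid on a frame exactly when R is serial. Every such R is serial, so valid.
(B) p → Pp (the dual of axiom T) characterises the reflexive frames. Every such R is reflexive — valid.
(C) axiom B: valid iff R is symmetric. Such an R need not be symmetric — not valid.
(D) the dual of axiom 5: valid iff R is euclidean. Such an R need not be euclidean — not valid.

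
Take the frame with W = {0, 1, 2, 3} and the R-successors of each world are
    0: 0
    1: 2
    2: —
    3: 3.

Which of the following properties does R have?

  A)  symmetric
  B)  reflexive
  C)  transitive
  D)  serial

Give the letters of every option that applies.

(A) not symmetric: 1 R 2 but not 2 R 1.
(B) not reflexive: not 1 R 1.
(C) transitive: R is closed under composition.
(D) not serial: 2 has no R-successor.

C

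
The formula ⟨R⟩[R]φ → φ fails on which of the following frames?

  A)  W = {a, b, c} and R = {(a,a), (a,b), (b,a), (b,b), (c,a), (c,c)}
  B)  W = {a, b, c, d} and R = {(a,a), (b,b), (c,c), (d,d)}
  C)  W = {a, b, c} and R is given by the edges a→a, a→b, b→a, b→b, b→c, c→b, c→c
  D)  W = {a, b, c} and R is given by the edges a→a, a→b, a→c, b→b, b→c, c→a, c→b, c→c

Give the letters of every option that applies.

A, D

The schema ⟨R⟩[R]φ → φ is the dual of axiom B; it is valid on a frame iff R is symmetric.
(A) R is not symmetric (c R a but not a R c), so the schema fails here.
(B) R is symmetric (every R-edge is matched by its reverse), so the schema is valid here.
(C) R is symmetric (every R-edge is matched by its reverse), so the schema is valid here.
(D) R is not symmetric (a R b but not b R a), so the schema fails here.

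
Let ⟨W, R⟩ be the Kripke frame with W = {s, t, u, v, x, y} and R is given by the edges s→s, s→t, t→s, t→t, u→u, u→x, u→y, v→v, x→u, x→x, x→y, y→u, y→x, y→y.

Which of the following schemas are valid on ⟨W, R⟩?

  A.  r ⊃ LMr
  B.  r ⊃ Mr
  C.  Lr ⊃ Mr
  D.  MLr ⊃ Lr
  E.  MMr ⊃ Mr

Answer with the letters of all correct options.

R is reflexive: each world relates to itself.
R is symmetric: every R-edge is matched by its reverse.
R is transitive: R is closed under composition.
R is euclidean: any two R-successors of the same world are R-related.
R is serial: every world has an R-successor.
(A) r ⊃ LMr is axiom B; it is valid on a frame exactly when R is symmetric. R is symmetric, so valid.
(B) r ⊃ Mr (the dual of axiom T) characterises the reflexive frames. R is reflexive — valid.
(C) Lr ⊃ Mr (axiom D) characterises the serial frames. R is serial — valid.
(D) MLr ⊃ Lr is the dual of axiom 5; it is valid on a frame exactly when R is euclidean. R is euclidean, so valid.
(E) MMr ⊃ Mr is the dual of axiom 4; it is valid on a frame exactly when R is transitive. R is transitive, so valid.

A, B, C, D, E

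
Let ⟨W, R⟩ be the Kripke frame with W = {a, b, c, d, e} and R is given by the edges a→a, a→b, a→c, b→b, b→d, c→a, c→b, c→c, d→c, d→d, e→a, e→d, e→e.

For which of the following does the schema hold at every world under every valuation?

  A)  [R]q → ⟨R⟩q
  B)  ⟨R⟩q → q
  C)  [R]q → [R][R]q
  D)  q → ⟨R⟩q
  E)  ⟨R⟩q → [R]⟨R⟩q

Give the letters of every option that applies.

A, D

R is reflexive: each world relates to itself.
R is not transitive: a R b and b R d but not a R d.
R is not euclidean: a R b and a R a but not b R a.
R is serial: every world has an R-successor.
R is not a subset of the identity: a R b with a ≠ b.
(A) [R]q → ⟨R⟩q is axiom D, which corresponds to seriality. R is serial — valid.
(B) ⟨R⟩q → q is valid only on frames where every R-edge is a self-loop. Here R ⊄ identity — not valid.
(C) [R]q → [R][R]q (axiom 4) characterises the transitive frames. R is not transitive — not valid.
(D) q → ⟨R⟩q (the dual of axiom T) characterises the reflexive frames. R is reflexive — valid.
(E) axiom 5: valid iff R is euclidean. R is not euclidean — not valid.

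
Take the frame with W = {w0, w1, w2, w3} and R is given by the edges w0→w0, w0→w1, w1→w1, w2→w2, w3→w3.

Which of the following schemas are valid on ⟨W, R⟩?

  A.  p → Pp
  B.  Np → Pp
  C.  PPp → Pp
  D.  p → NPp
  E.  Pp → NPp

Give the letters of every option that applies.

R is reflexive: each world relates to itself.
R is not symmetric: w0 R w1 but not w1 R w0.
R is transitive: R is closed under composition.
R is not euclidean: w0 R w1 and w0 R w0 but not w1 R w0.
R is serial: every world has an R-successor.
(A) p → Pp (the dual of axiom T) characterises the reflexive frames. R is reflexive — valid.
(B) Np → Pp is axiom D, which corresponds to seriality. R is serial — valid.
(C) PPp → Pp (the dual of axiom 4) characterises the transitive frames. R is transitive — valid.
(D) axiom B: valid iff R is symmetric. R is not symmetric — not valid.
(E) Pp → NPp is axiom 5, which corresponds to the euclidean property. R is not euclidean — not valid.

A, B, C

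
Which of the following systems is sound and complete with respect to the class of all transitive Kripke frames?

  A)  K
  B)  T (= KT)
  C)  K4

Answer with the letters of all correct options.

(A) K is determined by the class of arbitrary frames.
(B) T (= KT) is determined by the class of reflexive frames.
(C) K4 is determined by exactly this class.

C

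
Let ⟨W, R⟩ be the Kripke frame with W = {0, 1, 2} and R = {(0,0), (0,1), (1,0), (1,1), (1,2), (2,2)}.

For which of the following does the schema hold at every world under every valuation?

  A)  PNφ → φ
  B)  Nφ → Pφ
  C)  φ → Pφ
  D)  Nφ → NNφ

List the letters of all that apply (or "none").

B, C

R is reflexive: each world relates to itself.
R is not symmetric: 1 R 2 but not 2 R 1.
R is not transitive: 0 R 1 and 1 R 2 but not 0 R 2.
R is serial: every world has an R-successor.
(A) the dual of axiom B: valid iff R is symmetric. R is not symmetric — not valid.
(B) Nφ → Pφ is axiom D, which corresponds to seriality. R is serial — valid.
(C) the dual of axiom T: valid iff R is reflexive. R is reflexive — valid.
(D) Nφ → NNφ is axiom 4; it is valid on a frame exactly when R is transitive. R is not transitive, so not valid.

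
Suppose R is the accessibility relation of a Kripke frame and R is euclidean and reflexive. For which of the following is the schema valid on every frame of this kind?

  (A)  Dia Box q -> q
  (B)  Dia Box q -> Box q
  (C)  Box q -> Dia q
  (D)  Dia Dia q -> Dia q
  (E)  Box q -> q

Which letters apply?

A reflexive euclidean relation is also symmetric (from wRw and wRv the euclidean condition gives vRw) and hence transitive; it is an equivalence relation.
(A) Dia Box q -> q (the dual of axiom B) characterises the symmetric frames. Every such R is symmetric — valid.
(B) Dia Box q -> Box q is the dual of axiom 5, which corresponds to the euclidean property. Every such R is euclidean — valid.
(C) Box q -> Dia q is axiom D; it is valid on a frame exactly when R is serial. Every such R is serial, so valid.
(D) Dia Dia q -> Dia q (the dual of axiom 4) characterises the transitive frames. Every such R is transitive — valid.
(E) axiom T: valid iff R is reflexive. Every such R is reflexive — valid.

A, B, C, D, E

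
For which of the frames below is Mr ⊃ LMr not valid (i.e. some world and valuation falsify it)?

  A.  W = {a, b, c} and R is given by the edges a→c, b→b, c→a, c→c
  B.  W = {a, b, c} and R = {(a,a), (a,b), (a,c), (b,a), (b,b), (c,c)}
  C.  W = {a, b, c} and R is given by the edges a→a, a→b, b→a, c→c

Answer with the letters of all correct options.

A, B, C

The schema Mr ⊃ LMr is axiom 5; it is valid on a frame iff R is euclidean.
(A) R is not euclidean (c R a and c R a but not a R a), so the schema fails here.
(B) R is not euclidean (a R b and a R c but not b R c), so the schema fails here.
(C) R is not euclidean (a R b and a R b but not b R b), so the schema fails here.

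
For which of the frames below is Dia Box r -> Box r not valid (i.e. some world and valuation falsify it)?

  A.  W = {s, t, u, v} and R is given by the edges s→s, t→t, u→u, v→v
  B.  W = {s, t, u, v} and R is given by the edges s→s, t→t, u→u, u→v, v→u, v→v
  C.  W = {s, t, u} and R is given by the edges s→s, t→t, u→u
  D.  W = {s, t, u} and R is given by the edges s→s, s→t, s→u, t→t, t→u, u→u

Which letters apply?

D

The schema Dia Box r -> Box r is the dual of axiom 5; it is valid on a frame iff R is euclidean.
(A) R is euclidean (any two R-successors of the same world are R-related), so the schema is valid here.
(B) R is euclidean (any two R-successors of the same world are R-related), so the schema is valid here.
(C) R is euclidean (any two R-successors of the same world are R-related), so the schema is valid here.
(D) R is not euclidean (s R t and s R s but not t R s), so the schema fails here.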